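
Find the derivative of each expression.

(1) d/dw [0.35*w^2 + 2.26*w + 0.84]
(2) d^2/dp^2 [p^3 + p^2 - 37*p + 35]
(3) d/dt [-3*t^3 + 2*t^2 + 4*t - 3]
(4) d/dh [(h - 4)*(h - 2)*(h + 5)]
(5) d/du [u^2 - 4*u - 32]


(1) = 0.7*w + 2.26
(2) = 6*p + 2
(3) = -9*t^2 + 4*t + 4
(4) = 3*h^2 - 2*h - 22
(5) = 2*u - 4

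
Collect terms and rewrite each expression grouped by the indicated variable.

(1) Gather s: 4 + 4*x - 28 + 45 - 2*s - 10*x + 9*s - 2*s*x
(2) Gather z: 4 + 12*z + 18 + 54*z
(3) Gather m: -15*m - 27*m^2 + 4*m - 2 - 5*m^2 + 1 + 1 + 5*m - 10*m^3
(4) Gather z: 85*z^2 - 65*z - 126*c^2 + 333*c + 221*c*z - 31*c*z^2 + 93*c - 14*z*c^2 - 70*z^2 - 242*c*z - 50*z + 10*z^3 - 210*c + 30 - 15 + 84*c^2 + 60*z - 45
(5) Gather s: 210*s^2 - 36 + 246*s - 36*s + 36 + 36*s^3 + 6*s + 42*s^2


(1) = s*(7 - 2*x) - 6*x + 21
(2) = 66*z + 22
(3) = -10*m^3 - 32*m^2 - 6*m
(4) = -42*c^2 + 216*c + 10*z^3 + z^2*(15 - 31*c) + z*(-14*c^2 - 21*c - 55) - 30
(5) = 36*s^3 + 252*s^2 + 216*s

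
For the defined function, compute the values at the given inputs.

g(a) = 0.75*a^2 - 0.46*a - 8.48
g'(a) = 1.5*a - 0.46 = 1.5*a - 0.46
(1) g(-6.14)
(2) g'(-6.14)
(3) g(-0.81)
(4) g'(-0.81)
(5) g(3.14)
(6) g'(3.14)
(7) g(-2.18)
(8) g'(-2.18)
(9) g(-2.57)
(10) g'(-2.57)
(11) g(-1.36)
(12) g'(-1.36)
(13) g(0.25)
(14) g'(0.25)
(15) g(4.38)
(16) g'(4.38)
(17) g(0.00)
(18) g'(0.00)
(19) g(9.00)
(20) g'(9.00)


(1) = 22.62
(2) = -9.67
(3) = -7.62
(4) = -1.68
(5) = -2.53
(6) = 4.25
(7) = -3.91
(8) = -3.73
(9) = -2.34
(10) = -4.31
(11) = -6.47
(12) = -2.50
(13) = -8.55
(14) = -0.09
(15) = 3.89
(16) = 6.11
(17) = -8.48
(18) = -0.46
(19) = 48.13
(20) = 13.04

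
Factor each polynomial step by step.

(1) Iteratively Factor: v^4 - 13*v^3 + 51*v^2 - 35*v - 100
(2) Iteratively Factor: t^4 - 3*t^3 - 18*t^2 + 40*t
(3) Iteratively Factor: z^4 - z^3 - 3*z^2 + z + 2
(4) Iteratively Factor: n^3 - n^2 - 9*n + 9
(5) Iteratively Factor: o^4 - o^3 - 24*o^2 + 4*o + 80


(1) = (v - 5)*(v^3 - 8*v^2 + 11*v + 20) = (v - 5)^2*(v^2 - 3*v - 4) = (v - 5)^2*(v + 1)*(v - 4)
(2) = (t - 5)*(t^3 + 2*t^2 - 8*t) = (t - 5)*(t + 4)*(t^2 - 2*t) = t*(t - 5)*(t + 4)*(t - 2)
(3) = (z - 2)*(z^3 + z^2 - z - 1) = (z - 2)*(z - 1)*(z^2 + 2*z + 1) = (z - 2)*(z - 1)*(z + 1)*(z + 1)
(4) = (n + 3)*(n^2 - 4*n + 3) = (n - 3)*(n + 3)*(n - 1)
(5) = (o + 4)*(o^3 - 5*o^2 - 4*o + 20) = (o - 5)*(o + 4)*(o^2 - 4) = (o - 5)*(o - 2)*(o + 4)*(o + 2)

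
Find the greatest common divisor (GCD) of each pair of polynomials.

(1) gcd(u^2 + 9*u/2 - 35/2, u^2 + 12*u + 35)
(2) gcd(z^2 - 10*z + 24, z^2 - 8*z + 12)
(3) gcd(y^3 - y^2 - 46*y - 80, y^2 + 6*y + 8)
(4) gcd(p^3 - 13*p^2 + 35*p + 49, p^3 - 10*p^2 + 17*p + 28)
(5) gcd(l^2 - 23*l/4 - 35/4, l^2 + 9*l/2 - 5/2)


(1) = gcd((u - 5/2)*(u + 7), (u + 5)*(u + 7)) = u + 7
(2) = gcd((z - 6)*(z - 4), (z - 6)*(z - 2)) = z - 6
(3) = gcd((y - 8)*(y + 2)*(y + 5), (y + 2)*(y + 4)) = y + 2
(4) = gcd((p - 7)^2*(p + 1), (p - 7)*(p - 4)*(p + 1)) = p^2 - 6*p - 7
(5) = gcd((l - 7)*(l + 5/4), (l - 1/2)*(l + 5)) = 1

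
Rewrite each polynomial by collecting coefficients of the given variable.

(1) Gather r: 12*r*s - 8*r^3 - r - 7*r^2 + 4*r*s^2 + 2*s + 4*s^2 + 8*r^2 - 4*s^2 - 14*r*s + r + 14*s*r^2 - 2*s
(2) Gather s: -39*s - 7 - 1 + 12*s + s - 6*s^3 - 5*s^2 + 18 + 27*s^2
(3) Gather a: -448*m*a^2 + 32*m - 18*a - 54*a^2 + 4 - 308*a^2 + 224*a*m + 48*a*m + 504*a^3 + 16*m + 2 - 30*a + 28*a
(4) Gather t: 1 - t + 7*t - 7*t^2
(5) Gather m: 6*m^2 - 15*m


(1) = -8*r^3 + r^2*(14*s + 1) + r*(4*s^2 - 2*s)
(2) = -6*s^3 + 22*s^2 - 26*s + 10
(3) = 504*a^3 + a^2*(-448*m - 362) + a*(272*m - 20) + 48*m + 6
(4) = -7*t^2 + 6*t + 1
(5) = 6*m^2 - 15*m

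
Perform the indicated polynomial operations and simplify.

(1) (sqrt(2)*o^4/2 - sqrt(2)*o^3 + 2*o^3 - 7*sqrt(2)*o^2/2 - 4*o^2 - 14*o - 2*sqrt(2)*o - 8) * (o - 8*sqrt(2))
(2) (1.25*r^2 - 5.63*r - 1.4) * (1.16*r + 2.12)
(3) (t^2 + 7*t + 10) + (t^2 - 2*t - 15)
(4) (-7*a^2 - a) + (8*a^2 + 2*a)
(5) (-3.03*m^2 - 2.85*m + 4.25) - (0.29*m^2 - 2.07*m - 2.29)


(1) = sqrt(2)*o^5/2 - 6*o^4 - sqrt(2)*o^4 - 39*sqrt(2)*o^3/2 + 12*o^3 + 42*o^2 + 30*sqrt(2)*o^2 + 24*o + 112*sqrt(2)*o + 64*sqrt(2)
(2) = 1.45*r^3 - 3.8808*r^2 - 13.5596*r - 2.968
(3) = 2*t^2 + 5*t - 5
(4) = a^2 + a
(5) = -3.32*m^2 - 0.78*m + 6.54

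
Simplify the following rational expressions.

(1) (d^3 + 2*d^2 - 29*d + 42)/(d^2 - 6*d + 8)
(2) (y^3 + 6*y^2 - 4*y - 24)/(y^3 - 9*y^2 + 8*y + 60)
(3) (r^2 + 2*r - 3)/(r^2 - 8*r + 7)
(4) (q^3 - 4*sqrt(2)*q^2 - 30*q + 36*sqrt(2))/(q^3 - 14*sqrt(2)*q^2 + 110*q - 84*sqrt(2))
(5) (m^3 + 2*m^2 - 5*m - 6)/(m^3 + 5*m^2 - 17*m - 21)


(1) = (d^2 + 4*d - 21)/(d - 4)
(2) = (y^2 + 4*y - 12)/(y^2 - 11*y + 30)
(3) = (r + 3)/(r - 7)
(4) = (q + 3*sqrt(2))/(q - 7*sqrt(2))
(5) = (m^2 + m - 6)/(m^2 + 4*m - 21)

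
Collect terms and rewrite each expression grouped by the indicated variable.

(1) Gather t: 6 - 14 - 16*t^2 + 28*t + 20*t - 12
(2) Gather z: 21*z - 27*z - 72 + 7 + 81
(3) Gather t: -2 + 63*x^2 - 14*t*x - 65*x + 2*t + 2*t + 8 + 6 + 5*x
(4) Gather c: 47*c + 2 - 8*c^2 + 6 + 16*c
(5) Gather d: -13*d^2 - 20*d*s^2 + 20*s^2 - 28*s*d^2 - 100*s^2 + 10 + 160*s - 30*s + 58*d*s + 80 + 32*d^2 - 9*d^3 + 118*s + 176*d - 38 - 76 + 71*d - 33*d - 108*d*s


(1) = -16*t^2 + 48*t - 20
(2) = 16 - 6*z
(3) = t*(4 - 14*x) + 63*x^2 - 60*x + 12
(4) = -8*c^2 + 63*c + 8
(5) = -9*d^3 + d^2*(19 - 28*s) + d*(-20*s^2 - 50*s + 214) - 80*s^2 + 248*s - 24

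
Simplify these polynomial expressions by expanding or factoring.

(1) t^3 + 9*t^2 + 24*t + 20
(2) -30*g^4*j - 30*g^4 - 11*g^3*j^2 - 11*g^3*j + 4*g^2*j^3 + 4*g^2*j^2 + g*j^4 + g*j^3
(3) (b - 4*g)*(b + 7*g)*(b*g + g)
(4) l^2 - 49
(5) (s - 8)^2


(1) = (t + 2)^2*(t + 5)
(2) = (-3*g + j)*(2*g + j)*(5*g + j)*(g*j + g)
(3) = b^3*g + 3*b^2*g^2 + b^2*g - 28*b*g^3 + 3*b*g^2 - 28*g^3
(4) = (l - 7)*(l + 7)
(5) = s^2 - 16*s + 64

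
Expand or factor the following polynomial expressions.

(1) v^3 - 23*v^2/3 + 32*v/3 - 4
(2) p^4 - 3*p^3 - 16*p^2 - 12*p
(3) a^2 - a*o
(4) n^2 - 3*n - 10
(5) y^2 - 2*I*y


(1) = (v - 6)*(v - 1)*(v - 2/3)
(2) = p*(p - 6)*(p + 1)*(p + 2)
(3) = a*(a - o)
(4) = (n - 5)*(n + 2)
(5) = y*(y - 2*I)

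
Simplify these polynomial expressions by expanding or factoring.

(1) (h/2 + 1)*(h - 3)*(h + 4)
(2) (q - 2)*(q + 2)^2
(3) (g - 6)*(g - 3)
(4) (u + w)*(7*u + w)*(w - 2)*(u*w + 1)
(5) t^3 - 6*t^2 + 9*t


(1) = h^3/2 + 3*h^2/2 - 5*h - 12
(2) = q^3 + 2*q^2 - 4*q - 8
(3) = g^2 - 9*g + 18
(4) = 7*u^3*w^2 - 14*u^3*w + 8*u^2*w^3 - 16*u^2*w^2 + 7*u^2*w - 14*u^2 + u*w^4 - 2*u*w^3 + 8*u*w^2 - 16*u*w + w^3 - 2*w^2
(5) = t*(t - 3)^2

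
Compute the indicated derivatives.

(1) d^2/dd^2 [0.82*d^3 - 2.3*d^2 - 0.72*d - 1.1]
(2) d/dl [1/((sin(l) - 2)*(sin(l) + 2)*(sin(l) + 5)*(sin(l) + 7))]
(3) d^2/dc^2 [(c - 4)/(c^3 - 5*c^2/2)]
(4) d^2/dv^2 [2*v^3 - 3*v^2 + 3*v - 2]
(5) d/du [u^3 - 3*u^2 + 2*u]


(1) = 4.92*d - 4.6
(2) = 2*(-2*sin(l)^3 - 18*sin(l)^2 - 31*sin(l) + 24)*cos(l)/((sin(l) - 2)^2*(sin(l) + 2)^2*(sin(l) + 5)^2*(sin(l) + 7)^2)
(3) = 12*(4*c^3 - 42*c^2 + 115*c - 100)/(c^4*(8*c^3 - 60*c^2 + 150*c - 125))
(4) = 12*v - 6
(5) = 3*u^2 - 6*u + 2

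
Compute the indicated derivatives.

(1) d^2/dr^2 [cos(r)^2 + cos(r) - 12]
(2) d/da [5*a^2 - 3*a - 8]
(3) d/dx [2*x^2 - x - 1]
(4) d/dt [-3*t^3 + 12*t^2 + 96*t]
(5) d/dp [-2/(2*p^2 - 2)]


(1) = -cos(r) - 2*cos(2*r)
(2) = 10*a - 3
(3) = 4*x - 1
(4) = -9*t^2 + 24*t + 96
(5) = 2*p/(p^2 - 1)^2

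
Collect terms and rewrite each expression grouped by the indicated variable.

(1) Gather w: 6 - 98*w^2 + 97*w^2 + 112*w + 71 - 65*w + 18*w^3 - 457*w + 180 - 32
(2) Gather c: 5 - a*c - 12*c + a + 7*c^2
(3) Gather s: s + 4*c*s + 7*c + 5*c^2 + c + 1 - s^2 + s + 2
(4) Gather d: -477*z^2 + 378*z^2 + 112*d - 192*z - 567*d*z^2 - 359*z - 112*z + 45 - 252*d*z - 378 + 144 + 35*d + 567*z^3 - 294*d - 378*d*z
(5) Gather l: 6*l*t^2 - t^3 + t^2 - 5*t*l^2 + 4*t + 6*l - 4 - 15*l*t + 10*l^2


(1) = 18*w^3 - w^2 - 410*w + 225
(2) = a + 7*c^2 + c*(-a - 12) + 5
(3) = 5*c^2 + 8*c - s^2 + s*(4*c + 2) + 3
(4) = d*(-567*z^2 - 630*z - 147) + 567*z^3 - 99*z^2 - 663*z - 189
(5) = l^2*(10 - 5*t) + l*(6*t^2 - 15*t + 6) - t^3 + t^2 + 4*t - 4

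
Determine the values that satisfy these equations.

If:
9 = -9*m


Then:
m = -1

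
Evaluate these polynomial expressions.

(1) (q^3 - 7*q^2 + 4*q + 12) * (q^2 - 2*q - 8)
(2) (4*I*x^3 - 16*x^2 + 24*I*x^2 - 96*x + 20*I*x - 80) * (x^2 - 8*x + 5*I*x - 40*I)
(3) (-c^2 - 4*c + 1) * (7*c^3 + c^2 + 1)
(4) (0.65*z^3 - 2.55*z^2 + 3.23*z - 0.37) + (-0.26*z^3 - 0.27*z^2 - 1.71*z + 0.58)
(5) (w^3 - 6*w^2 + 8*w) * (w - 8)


(1) = q^5 - 9*q^4 + 10*q^3 + 60*q^2 - 56*q - 96
(2) = 4*I*x^5 - 36*x^4 - 8*I*x^4 + 72*x^3 - 252*I*x^3 + 1548*x^2 + 1440*x + 3440*I*x + 3200*I
(3) = -7*c^5 - 29*c^4 + 3*c^3 - 4*c + 1
(4) = 0.39*z^3 - 2.82*z^2 + 1.52*z + 0.21
(5) = w^4 - 14*w^3 + 56*w^2 - 64*w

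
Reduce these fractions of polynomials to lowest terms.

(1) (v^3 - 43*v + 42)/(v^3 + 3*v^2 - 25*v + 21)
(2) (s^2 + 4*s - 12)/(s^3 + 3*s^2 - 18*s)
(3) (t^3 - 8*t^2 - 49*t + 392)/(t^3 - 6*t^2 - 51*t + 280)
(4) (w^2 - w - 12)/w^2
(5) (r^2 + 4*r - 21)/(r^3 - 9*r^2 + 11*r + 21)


(1) = (v - 6)/(v - 3)
(2) = (s - 2)/(s^2 - 3*s)
(3) = (t - 7)/(t - 5)
(4) = (w^2 - w - 12)/w^2
(5) = (r + 7)/(r^2 - 6*r - 7)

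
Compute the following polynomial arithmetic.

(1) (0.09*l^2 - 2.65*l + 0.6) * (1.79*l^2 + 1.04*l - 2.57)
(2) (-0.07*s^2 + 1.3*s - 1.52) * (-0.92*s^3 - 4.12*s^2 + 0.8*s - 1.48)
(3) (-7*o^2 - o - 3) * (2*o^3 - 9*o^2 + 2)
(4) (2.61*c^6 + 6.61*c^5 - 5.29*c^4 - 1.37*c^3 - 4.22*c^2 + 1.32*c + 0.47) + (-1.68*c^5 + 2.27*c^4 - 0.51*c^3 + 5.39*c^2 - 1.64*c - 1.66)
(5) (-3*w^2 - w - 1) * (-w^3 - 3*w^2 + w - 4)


(1) = 0.1611*l^4 - 4.6499*l^3 - 1.9133*l^2 + 7.4345*l - 1.542
(2) = 0.0644*s^5 - 0.9076*s^4 - 4.0136*s^3 + 7.406*s^2 - 3.14*s + 2.2496
(3) = -14*o^5 + 61*o^4 + 3*o^3 + 13*o^2 - 2*o - 6
(4) = 2.61*c^6 + 4.93*c^5 - 3.02*c^4 - 1.88*c^3 + 1.17*c^2 - 0.32*c - 1.19
(5) = 3*w^5 + 10*w^4 + w^3 + 14*w^2 + 3*w + 4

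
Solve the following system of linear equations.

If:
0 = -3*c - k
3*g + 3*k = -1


Then:
c = -k/3
g = -k - 1/3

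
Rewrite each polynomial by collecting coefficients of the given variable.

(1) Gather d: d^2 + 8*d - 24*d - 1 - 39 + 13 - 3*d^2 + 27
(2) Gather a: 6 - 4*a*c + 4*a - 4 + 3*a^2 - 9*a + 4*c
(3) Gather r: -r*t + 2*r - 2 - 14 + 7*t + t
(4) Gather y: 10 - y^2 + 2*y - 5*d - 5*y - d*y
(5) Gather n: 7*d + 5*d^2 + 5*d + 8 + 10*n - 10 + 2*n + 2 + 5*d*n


(1) = -2*d^2 - 16*d
(2) = 3*a^2 + a*(-4*c - 5) + 4*c + 2
(3) = r*(2 - t) + 8*t - 16
(4) = -5*d - y^2 + y*(-d - 3) + 10
(5) = 5*d^2 + 12*d + n*(5*d + 12)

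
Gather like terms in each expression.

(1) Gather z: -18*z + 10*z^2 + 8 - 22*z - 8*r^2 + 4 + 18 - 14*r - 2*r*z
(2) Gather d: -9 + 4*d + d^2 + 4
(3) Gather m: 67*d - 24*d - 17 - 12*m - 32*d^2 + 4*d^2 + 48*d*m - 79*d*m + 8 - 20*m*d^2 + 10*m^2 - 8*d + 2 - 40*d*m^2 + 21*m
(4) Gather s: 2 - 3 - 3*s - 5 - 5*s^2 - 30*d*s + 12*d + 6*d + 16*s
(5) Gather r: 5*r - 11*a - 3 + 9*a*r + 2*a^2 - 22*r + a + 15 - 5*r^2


(1) = -8*r^2 - 14*r + 10*z^2 + z*(-2*r - 40) + 30
(2) = d^2 + 4*d - 5
(3) = -28*d^2 + 35*d + m^2*(10 - 40*d) + m*(-20*d^2 - 31*d + 9) - 7
(4) = 18*d - 5*s^2 + s*(13 - 30*d) - 6
(5) = 2*a^2 - 10*a - 5*r^2 + r*(9*a - 17) + 12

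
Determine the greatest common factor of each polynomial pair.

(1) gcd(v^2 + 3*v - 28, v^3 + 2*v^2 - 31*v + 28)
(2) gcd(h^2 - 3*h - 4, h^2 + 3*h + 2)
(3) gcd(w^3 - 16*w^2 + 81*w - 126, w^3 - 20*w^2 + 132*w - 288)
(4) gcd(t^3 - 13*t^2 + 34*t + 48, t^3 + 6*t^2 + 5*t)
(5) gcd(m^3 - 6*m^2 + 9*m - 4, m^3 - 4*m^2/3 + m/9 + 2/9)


(1) = gcd((v - 4)*(v + 7), (v - 4)*(v - 1)*(v + 7)) = v^2 + 3*v - 28
(2) = h + 1
(3) = gcd((w - 7)*(w - 6)*(w - 3), (w - 8)*(w - 6)^2) = w - 6
(4) = t + 1
(5) = gcd((m - 4)*(m - 1)^2, (m - 1)*(m - 2/3)*(m + 1/3)) = m - 1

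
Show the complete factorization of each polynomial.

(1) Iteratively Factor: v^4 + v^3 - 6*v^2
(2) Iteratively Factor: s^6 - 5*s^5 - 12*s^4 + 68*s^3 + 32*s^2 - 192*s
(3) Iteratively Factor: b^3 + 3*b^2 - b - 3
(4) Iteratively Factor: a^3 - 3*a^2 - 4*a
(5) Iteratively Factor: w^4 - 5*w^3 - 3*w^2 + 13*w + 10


(1) = (v)*(v^3 + v^2 - 6*v) = v*(v - 2)*(v^2 + 3*v) = v^2*(v - 2)*(v + 3)
(2) = (s - 2)*(s^5 - 3*s^4 - 18*s^3 + 32*s^2 + 96*s) = s*(s - 2)*(s^4 - 3*s^3 - 18*s^2 + 32*s + 96) = s*(s - 4)*(s - 2)*(s^3 + s^2 - 14*s - 24) = s*(s - 4)*(s - 2)*(s + 3)*(s^2 - 2*s - 8) = s*(s - 4)*(s - 2)*(s + 2)*(s + 3)*(s - 4)
(3) = (b - 1)*(b^2 + 4*b + 3) = (b - 1)*(b + 1)*(b + 3)
(4) = (a)*(a^2 - 3*a - 4) = a*(a - 4)*(a + 1)
(5) = (w + 1)*(w^3 - 6*w^2 + 3*w + 10) = (w - 2)*(w + 1)*(w^2 - 4*w - 5) = (w - 2)*(w + 1)^2*(w - 5)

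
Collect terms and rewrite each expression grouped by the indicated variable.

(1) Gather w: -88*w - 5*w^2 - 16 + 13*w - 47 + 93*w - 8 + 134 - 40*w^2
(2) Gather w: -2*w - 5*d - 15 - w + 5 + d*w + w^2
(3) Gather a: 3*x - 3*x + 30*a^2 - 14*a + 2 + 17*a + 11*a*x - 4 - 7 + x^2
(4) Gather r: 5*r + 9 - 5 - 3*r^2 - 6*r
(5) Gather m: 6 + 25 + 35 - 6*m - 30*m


(1) = -45*w^2 + 18*w + 63
(2) = -5*d + w^2 + w*(d - 3) - 10
(3) = 30*a^2 + a*(11*x + 3) + x^2 - 9
(4) = -3*r^2 - r + 4
(5) = 66 - 36*m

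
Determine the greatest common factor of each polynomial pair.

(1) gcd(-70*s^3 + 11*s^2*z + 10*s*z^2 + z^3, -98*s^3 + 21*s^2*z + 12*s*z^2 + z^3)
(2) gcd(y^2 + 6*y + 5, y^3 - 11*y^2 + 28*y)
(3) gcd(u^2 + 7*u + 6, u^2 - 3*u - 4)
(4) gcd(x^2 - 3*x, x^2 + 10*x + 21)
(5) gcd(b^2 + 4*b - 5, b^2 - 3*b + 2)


(1) = -14*s^2 + 5*s*z + z^2
(2) = gcd((y + 1)*(y + 5), y*(y - 7)*(y - 4)) = 1
(3) = u + 1
(4) = 1
(5) = gcd((b - 1)*(b + 5), (b - 2)*(b - 1)) = b - 1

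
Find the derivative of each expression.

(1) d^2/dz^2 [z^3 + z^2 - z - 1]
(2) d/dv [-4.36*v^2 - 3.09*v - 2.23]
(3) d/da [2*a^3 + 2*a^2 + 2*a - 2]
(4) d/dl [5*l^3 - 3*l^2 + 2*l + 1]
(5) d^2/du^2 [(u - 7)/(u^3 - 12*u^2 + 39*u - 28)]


(1) = 6*z + 2
(2) = -8.72*v - 3.09
(3) = 6*a^2 + 4*a + 2
(4) = 15*l^2 - 6*l + 2
(5) = 6*(u^2 - 5*u + 7)/(u^6 - 15*u^5 + 87*u^4 - 245*u^3 + 348*u^2 - 240*u + 64)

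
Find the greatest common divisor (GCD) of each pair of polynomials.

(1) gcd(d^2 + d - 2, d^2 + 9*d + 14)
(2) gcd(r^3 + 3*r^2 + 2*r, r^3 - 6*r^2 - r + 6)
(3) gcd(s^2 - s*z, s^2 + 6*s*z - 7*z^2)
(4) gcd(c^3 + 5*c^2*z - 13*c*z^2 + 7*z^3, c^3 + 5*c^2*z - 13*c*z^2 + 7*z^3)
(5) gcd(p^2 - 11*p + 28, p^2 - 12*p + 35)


(1) = gcd((d - 1)*(d + 2), (d + 2)*(d + 7)) = d + 2
(2) = gcd(r*(r + 1)*(r + 2), (r - 6)*(r - 1)*(r + 1)) = r + 1
(3) = -s + z
(4) = gcd((c - z)^2*(c + 7*z), (c - z)^2*(c + 7*z)) = c^3 + 5*c^2*z - 13*c*z^2 + 7*z^3
(5) = p - 7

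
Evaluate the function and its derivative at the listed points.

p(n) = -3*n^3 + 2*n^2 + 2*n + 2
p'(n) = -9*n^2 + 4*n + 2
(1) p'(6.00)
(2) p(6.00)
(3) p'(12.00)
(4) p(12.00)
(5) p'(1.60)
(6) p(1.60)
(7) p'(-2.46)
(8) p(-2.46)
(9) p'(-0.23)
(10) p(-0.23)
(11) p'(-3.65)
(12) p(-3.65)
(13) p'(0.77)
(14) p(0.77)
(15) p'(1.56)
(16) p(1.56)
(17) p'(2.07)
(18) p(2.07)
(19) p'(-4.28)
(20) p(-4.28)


(1) = -298.00
(2) = -562.00
(3) = -1246.00
(4) = -4870.00
(5) = -14.64
(6) = -1.97
(7) = -62.30
(8) = 53.84
(9) = 0.60
(10) = 1.68
(11) = -132.50
(12) = 167.23
(13) = -0.26
(14) = 3.36
(15) = -13.66
(16) = -1.40
(17) = -28.28
(18) = -11.90
(19) = -179.99
(20) = 265.29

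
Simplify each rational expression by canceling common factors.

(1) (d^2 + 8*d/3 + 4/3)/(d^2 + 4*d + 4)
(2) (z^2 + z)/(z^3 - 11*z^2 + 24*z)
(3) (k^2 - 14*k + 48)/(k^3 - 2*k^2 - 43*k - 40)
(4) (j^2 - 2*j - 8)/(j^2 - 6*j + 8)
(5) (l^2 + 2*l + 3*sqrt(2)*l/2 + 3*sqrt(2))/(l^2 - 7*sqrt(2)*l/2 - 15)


(1) = (3*d + 2)/(3*d + 6)
(2) = (z + 1)/(z^2 - 11*z + 24)
(3) = (k - 6)/(k^2 + 6*k + 5)
(4) = (j + 2)/(j - 2)
(5) = (4*l + 8)/(4*l - 20*sqrt(2))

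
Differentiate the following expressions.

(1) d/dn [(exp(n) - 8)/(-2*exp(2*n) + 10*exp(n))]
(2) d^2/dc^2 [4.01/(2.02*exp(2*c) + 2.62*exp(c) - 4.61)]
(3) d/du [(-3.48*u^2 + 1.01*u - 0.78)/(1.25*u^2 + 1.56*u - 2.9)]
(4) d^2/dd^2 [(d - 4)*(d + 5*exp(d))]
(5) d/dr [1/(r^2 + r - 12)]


(1) = (exp(2*n) - 16*exp(n) + 40)*exp(-n)/(2*(exp(2*n) - 10*exp(n) + 25))
(2) = (4.01*(4.04*exp(c) + 2.62)*(8.08*exp(c) + 5.24)*exp(c) - (32.4008*exp(c) + 10.5062)*(2.02*exp(2*c) + 2.62*exp(c) - 4.61))*exp(c)/(2.02*exp(2*c) + 2.62*exp(c) - 4.61)^3
(3) = (-6.6913*u^2 + 22.134*u - 1.7122)/(1.5625*u^4 + 3.9*u^3 - 4.8164*u^2 - 9.048*u + 8.41)
(4) = 5*d*exp(d) - 10*exp(d) + 2
(5) = (-2*r - 1)/(r^2 + r - 12)^2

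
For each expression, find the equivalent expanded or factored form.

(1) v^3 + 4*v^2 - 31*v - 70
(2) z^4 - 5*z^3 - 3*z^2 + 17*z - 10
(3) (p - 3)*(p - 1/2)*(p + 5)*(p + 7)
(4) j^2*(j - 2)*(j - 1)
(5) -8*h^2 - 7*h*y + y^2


(1) = (v - 5)*(v + 2)*(v + 7)
(2) = (z - 5)*(z - 1)^2*(z + 2)
(3) = p^4 + 17*p^3/2 - 11*p^2/2 - 209*p/2 + 105/2
(4) = j^4 - 3*j^3 + 2*j^2
(5) = (-8*h + y)*(h + y)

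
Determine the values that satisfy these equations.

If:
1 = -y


Then:
y = -1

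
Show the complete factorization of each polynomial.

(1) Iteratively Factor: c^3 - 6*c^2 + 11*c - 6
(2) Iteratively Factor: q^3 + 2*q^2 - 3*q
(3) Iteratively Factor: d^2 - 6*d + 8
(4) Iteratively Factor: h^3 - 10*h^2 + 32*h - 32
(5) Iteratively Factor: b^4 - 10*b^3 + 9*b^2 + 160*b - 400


(1) = (c - 3)*(c^2 - 3*c + 2) = (c - 3)*(c - 1)*(c - 2)
(2) = (q + 3)*(q^2 - q) = q*(q + 3)*(q - 1)
(3) = (d - 2)*(d - 4)
(4) = (h - 4)*(h^2 - 6*h + 8) = (h - 4)^2*(h - 2)
(5) = (b - 5)*(b^3 - 5*b^2 - 16*b + 80) = (b - 5)*(b - 4)*(b^2 - b - 20) = (b - 5)^2*(b - 4)*(b + 4)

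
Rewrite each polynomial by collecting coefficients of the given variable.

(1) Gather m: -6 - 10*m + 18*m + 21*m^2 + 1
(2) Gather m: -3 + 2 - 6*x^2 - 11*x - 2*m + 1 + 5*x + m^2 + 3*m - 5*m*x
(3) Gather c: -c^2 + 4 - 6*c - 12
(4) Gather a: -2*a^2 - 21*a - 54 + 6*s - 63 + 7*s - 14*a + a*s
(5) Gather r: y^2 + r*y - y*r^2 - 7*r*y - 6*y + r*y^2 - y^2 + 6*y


(1) = 21*m^2 + 8*m - 5
(2) = m^2 + m*(1 - 5*x) - 6*x^2 - 6*x
(3) = -c^2 - 6*c - 8
(4) = -2*a^2 + a*(s - 35) + 13*s - 117
(5) = -r^2*y + r*(y^2 - 6*y)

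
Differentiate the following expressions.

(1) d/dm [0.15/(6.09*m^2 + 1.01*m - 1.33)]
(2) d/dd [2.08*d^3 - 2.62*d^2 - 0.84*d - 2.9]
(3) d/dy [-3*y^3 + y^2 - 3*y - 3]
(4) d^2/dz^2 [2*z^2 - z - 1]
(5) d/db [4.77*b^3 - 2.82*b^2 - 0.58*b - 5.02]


(1) = (-1.827*m - 0.1515)/(6.09*m^2 + 1.01*m - 1.33)^2
(2) = 6.24*d^2 - 5.24*d - 0.84
(3) = -9*y^2 + 2*y - 3
(4) = 4
(5) = 14.31*b^2 - 5.64*b - 0.58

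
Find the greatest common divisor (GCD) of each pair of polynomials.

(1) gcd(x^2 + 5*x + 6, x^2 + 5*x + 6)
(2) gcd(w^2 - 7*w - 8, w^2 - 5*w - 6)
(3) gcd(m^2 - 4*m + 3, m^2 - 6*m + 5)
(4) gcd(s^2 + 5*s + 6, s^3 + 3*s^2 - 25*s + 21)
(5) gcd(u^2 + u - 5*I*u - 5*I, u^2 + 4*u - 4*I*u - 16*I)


(1) = gcd((x + 2)*(x + 3), (x + 2)*(x + 3)) = x^2 + 5*x + 6
(2) = gcd((w - 8)*(w + 1), (w - 6)*(w + 1)) = w + 1
(3) = m - 1
(4) = 1
(5) = 1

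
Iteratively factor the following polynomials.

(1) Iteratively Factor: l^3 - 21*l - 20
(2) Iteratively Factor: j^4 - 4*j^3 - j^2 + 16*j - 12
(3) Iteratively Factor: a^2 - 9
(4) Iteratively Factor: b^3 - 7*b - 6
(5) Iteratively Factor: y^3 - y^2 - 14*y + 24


(1) = (l - 5)*(l^2 + 5*l + 4) = (l - 5)*(l + 4)*(l + 1)
(2) = (j + 2)*(j^3 - 6*j^2 + 11*j - 6) = (j - 2)*(j + 2)*(j^2 - 4*j + 3) = (j - 2)*(j - 1)*(j + 2)*(j - 3)
(3) = (a + 3)*(a - 3)
(4) = (b + 2)*(b^2 - 2*b - 3) = (b + 1)*(b + 2)*(b - 3)
(5) = (y - 2)*(y^2 + y - 12) = (y - 3)*(y - 2)*(y + 4)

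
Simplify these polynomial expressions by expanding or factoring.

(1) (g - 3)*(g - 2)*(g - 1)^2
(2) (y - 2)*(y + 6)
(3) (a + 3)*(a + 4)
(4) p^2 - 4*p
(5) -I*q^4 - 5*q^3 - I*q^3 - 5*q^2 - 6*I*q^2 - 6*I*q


(1) = g^4 - 7*g^3 + 17*g^2 - 17*g + 6
(2) = y^2 + 4*y - 12
(3) = a^2 + 7*a + 12
(4) = p*(p - 4)
(5) = q*(q + 1)*(q - 6*I)*(-I*q + 1)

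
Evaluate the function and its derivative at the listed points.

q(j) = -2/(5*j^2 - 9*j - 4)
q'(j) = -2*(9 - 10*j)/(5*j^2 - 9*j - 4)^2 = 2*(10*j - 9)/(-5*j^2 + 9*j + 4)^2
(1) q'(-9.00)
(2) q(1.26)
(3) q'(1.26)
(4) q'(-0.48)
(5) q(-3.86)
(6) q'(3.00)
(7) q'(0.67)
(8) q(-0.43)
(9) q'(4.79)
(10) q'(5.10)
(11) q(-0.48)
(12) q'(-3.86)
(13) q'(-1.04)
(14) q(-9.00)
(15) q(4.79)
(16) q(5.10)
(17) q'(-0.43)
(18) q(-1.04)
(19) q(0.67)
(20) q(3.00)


(1) = -0.00
(2) = 0.27
(3) = 0.13
(4) = -12.74
(5) = -0.02
(6) = 0.21
(7) = -0.08
(8) = -2.52
(9) = 0.02
(10) = 0.01
(11) = -1.36
(12) = -0.01
(13) = -0.33
(14) = -0.00
(15) = -0.03
(16) = -0.02
(17) = -42.14
(18) = -0.19
(19) = 0.26
(20) = -0.14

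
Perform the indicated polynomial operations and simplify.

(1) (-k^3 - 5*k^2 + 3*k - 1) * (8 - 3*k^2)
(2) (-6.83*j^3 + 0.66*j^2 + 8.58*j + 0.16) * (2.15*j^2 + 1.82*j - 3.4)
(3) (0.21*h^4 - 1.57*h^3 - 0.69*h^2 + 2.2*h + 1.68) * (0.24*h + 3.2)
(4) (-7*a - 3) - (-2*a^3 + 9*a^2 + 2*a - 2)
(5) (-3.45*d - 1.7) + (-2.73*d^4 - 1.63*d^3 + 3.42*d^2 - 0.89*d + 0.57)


(1) = 3*k^5 + 15*k^4 - 17*k^3 - 37*k^2 + 24*k - 8
(2) = -14.6845*j^5 - 11.0116*j^4 + 42.8702*j^3 + 13.7156*j^2 - 28.8808*j - 0.544
(3) = 0.0504*h^5 + 0.2952*h^4 - 5.1896*h^3 - 1.68*h^2 + 7.4432*h + 5.376
(4) = 2*a^3 - 9*a^2 - 9*a - 1
(5) = -2.73*d^4 - 1.63*d^3 + 3.42*d^2 - 4.34*d - 1.13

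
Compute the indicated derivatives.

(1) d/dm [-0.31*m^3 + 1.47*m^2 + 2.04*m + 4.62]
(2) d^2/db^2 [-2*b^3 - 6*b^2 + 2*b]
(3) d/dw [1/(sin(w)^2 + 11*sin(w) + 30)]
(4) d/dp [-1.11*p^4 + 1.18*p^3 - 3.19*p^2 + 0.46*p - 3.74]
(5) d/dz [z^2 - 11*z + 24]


(1) = -0.93*m^2 + 2.94*m + 2.04
(2) = -12*b - 12
(3) = -(2*sin(w) + 11)*cos(w)/(sin(w)^2 + 11*sin(w) + 30)^2
(4) = -4.44*p^3 + 3.54*p^2 - 6.38*p + 0.46
(5) = 2*z - 11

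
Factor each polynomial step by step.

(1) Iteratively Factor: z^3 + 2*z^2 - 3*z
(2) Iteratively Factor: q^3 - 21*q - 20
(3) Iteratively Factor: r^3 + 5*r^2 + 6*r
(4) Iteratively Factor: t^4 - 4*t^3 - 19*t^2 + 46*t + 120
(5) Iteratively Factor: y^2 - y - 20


(1) = (z - 1)*(z^2 + 3*z) = (z - 1)*(z + 3)*(z)
(2) = (q - 5)*(q^2 + 5*q + 4) = (q - 5)*(q + 1)*(q + 4)
(3) = (r)*(r^2 + 5*r + 6) = r*(r + 2)*(r + 3)
(4) = (t - 4)*(t^3 - 19*t - 30) = (t - 5)*(t - 4)*(t^2 + 5*t + 6) = (t - 5)*(t - 4)*(t + 3)*(t + 2)
(5) = (y - 5)*(y + 4)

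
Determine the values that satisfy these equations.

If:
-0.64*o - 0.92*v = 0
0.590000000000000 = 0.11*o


Then:
o = 5.36
v = -3.73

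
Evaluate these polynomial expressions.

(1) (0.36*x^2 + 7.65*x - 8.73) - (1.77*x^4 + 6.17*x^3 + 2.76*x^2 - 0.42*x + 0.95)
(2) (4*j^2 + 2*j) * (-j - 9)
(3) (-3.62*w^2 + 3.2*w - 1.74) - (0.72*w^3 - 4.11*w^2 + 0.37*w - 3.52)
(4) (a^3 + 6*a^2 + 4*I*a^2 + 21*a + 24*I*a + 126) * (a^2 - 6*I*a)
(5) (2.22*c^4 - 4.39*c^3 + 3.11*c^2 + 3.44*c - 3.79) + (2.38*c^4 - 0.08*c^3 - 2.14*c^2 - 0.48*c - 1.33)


(1) = -1.77*x^4 - 6.17*x^3 - 2.4*x^2 + 8.07*x - 9.68
(2) = -4*j^3 - 38*j^2 - 18*j
(3) = -0.72*w^3 + 0.49*w^2 + 2.83*w + 1.78
(4) = a^5 + 6*a^4 - 2*I*a^4 + 45*a^3 - 12*I*a^3 + 270*a^2 - 126*I*a^2 - 756*I*a
(5) = 4.6*c^4 - 4.47*c^3 + 0.97*c^2 + 2.96*c - 5.12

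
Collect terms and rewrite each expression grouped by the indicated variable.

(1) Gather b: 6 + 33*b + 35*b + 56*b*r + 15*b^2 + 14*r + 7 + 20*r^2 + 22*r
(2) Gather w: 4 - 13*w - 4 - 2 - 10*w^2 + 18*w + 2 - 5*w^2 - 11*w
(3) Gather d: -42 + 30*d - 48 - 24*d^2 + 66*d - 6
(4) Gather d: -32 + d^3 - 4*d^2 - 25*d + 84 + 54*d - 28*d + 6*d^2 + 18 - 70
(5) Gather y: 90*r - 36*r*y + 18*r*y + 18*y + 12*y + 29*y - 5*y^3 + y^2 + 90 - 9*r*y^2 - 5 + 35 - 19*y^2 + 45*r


(1) = 15*b^2 + b*(56*r + 68) + 20*r^2 + 36*r + 13
(2) = -15*w^2 - 6*w
(3) = -24*d^2 + 96*d - 96
(4) = d^3 + 2*d^2 + d
(5) = 135*r - 5*y^3 + y^2*(-9*r - 18) + y*(59 - 18*r) + 120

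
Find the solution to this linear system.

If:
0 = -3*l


Then:
l = 0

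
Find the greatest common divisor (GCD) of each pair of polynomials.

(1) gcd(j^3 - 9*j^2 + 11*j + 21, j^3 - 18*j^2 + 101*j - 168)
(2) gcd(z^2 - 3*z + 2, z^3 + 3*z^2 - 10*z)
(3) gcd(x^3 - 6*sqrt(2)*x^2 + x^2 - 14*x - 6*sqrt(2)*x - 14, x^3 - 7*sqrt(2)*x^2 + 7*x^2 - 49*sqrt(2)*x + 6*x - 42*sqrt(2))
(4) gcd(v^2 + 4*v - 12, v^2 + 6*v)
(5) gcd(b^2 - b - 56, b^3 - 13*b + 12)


(1) = gcd((j - 7)*(j - 3)*(j + 1), (j - 8)*(j - 7)*(j - 3)) = j^2 - 10*j + 21
(2) = gcd((z - 2)*(z - 1), z*(z - 2)*(z + 5)) = z - 2
(3) = gcd((x + 1)*(x - 7*sqrt(2))*(x + sqrt(2)), (x + 1)*(x + 6)*(x - 7*sqrt(2))) = x^2 + x*(1 - 7*sqrt(2)) - 7*sqrt(2)
(4) = gcd((v - 2)*(v + 6), v*(v + 6)) = v + 6
(5) = gcd((b - 8)*(b + 7), (b - 3)*(b - 1)*(b + 4)) = 1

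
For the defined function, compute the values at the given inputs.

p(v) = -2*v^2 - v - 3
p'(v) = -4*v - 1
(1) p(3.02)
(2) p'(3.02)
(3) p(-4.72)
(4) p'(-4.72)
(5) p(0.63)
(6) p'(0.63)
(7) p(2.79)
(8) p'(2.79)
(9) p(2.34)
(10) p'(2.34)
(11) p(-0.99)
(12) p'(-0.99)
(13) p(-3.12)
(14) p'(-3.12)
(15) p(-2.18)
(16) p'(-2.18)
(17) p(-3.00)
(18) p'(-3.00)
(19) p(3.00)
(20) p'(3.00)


(1) = -24.26
(2) = -13.08
(3) = -42.84
(4) = 17.88
(5) = -4.42
(6) = -3.52
(7) = -21.36
(8) = -12.16
(9) = -16.29
(10) = -10.36
(11) = -3.97
(12) = 2.96
(13) = -19.35
(14) = 11.48
(15) = -10.32
(16) = 7.72
(17) = -18.00
(18) = 11.00
(19) = -24.00
(20) = -13.00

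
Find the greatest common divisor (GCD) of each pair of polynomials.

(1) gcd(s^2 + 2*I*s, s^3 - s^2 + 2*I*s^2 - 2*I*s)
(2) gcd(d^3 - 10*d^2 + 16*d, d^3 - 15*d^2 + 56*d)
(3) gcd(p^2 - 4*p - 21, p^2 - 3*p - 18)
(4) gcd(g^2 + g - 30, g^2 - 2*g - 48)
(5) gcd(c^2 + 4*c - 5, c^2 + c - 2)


(1) = s^2 + 2*I*s
(2) = d^2 - 8*d
(3) = p + 3
(4) = gcd((g - 5)*(g + 6), (g - 8)*(g + 6)) = g + 6
(5) = c - 1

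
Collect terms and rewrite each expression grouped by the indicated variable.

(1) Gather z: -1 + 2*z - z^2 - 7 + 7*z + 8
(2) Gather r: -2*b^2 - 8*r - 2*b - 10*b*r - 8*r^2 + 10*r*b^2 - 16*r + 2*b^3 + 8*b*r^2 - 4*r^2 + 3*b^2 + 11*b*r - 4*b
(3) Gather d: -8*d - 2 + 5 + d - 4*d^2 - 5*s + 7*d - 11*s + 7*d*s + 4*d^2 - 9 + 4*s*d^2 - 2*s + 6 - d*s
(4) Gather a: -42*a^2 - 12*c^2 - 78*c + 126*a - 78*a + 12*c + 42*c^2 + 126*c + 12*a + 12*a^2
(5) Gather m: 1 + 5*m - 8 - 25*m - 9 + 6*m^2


(1) = -z^2 + 9*z
(2) = 2*b^3 + b^2 - 6*b + r^2*(8*b - 12) + r*(10*b^2 + b - 24)
(3) = 4*d^2*s + 6*d*s - 18*s
(4) = -30*a^2 + 60*a + 30*c^2 + 60*c
(5) = 6*m^2 - 20*m - 16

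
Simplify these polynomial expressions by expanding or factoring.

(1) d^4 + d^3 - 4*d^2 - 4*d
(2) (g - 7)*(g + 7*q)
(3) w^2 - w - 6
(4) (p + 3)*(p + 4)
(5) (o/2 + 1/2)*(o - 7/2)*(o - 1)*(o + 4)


(1) = d*(d - 2)*(d + 1)*(d + 2)
(2) = g^2 + 7*g*q - 7*g - 49*q
(3) = (w - 3)*(w + 2)
(4) = p^2 + 7*p + 12
(5) = o^4/2 + o^3/4 - 15*o^2/2 - o/4 + 7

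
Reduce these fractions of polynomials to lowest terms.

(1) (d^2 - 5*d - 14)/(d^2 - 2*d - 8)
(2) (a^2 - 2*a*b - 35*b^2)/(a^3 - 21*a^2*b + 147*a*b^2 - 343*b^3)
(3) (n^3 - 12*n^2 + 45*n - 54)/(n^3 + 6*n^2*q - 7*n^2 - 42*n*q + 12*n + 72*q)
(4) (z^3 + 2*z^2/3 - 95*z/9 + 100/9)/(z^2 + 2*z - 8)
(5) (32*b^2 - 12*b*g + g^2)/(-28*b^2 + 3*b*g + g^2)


(1) = (d - 7)/(d - 4)
(2) = (a + 5*b)/(a^2 - 14*a*b + 49*b^2)
(3) = (n^2 - 9*n + 18)/(n^2 + 6*n*q - 4*n - 24*q)
(4) = (9*z^2 - 30*z + 25)/(9*z - 18)
(5) = (-8*b + g)/(7*b + g)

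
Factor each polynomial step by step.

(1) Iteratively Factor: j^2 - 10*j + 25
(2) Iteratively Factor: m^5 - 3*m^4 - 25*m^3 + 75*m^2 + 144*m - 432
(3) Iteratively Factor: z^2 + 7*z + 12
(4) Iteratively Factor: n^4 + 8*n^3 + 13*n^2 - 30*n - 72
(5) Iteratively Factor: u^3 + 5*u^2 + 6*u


(1) = (j - 5)*(j - 5)
(2) = (m - 3)*(m^4 - 25*m^2 + 144) = (m - 3)^2*(m^3 + 3*m^2 - 16*m - 48) = (m - 4)*(m - 3)^2*(m^2 + 7*m + 12) = (m - 4)*(m - 3)^2*(m + 4)*(m + 3)
(3) = (z + 4)*(z + 3)
(4) = (n + 4)*(n^3 + 4*n^2 - 3*n - 18) = (n + 3)*(n + 4)*(n^2 + n - 6) = (n - 2)*(n + 3)*(n + 4)*(n + 3)
(5) = (u)*(u^2 + 5*u + 6) = u*(u + 3)*(u + 2)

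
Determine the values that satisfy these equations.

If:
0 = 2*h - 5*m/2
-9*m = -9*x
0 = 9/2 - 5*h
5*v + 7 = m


Then:
h = 9/10
m = 18/25
v = -157/125
x = 18/25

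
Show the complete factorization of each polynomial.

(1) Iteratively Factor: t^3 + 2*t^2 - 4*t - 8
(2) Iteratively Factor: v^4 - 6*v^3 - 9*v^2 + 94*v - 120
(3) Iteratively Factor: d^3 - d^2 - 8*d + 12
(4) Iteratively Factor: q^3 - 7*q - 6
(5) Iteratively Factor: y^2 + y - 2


(1) = (t - 2)*(t^2 + 4*t + 4) = (t - 2)*(t + 2)*(t + 2)
(2) = (v - 5)*(v^3 - v^2 - 14*v + 24) = (v - 5)*(v - 2)*(v^2 + v - 12) = (v - 5)*(v - 3)*(v - 2)*(v + 4)
(3) = (d - 2)*(d^2 + d - 6) = (d - 2)^2*(d + 3)
(4) = (q + 2)*(q^2 - 2*q - 3) = (q + 1)*(q + 2)*(q - 3)
(5) = (y + 2)*(y - 1)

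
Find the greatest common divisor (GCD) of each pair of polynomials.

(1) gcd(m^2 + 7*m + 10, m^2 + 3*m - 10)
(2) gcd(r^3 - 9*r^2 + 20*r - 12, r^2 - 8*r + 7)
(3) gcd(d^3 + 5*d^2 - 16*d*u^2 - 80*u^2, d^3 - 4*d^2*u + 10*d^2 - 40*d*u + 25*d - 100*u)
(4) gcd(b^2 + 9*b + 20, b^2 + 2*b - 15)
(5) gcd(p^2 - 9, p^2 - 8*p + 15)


(1) = gcd((m + 2)*(m + 5), (m - 2)*(m + 5)) = m + 5
(2) = r - 1
(3) = -d^2 + 4*d*u - 5*d + 20*u
(4) = gcd((b + 4)*(b + 5), (b - 3)*(b + 5)) = b + 5
(5) = p - 3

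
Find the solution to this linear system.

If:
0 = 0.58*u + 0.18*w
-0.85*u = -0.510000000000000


Then:
u = 0.60
w = -1.93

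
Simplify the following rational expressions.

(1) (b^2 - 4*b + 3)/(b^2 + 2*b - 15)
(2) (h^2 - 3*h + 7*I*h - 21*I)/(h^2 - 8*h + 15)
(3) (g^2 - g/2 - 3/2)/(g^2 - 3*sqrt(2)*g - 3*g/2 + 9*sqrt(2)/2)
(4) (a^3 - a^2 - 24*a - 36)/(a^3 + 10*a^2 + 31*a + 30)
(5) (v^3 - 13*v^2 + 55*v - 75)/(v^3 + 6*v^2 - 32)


(1) = (b - 1)/(b + 5)
(2) = (h + 7*I)/(h - 5)
(3) = (4*g + 4)/(4*g - 12*sqrt(2))
(4) = (a - 6)/(a + 5)
(5) = (v^3 - 13*v^2 + 55*v - 75)/(v^3 + 6*v^2 - 32)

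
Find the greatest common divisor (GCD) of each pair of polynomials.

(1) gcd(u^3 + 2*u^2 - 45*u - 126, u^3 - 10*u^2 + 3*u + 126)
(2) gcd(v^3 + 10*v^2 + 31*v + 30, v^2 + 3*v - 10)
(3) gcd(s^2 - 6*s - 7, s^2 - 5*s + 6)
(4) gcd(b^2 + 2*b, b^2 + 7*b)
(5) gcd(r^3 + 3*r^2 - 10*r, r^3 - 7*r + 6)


(1) = u^2 - 4*u - 21
(2) = v + 5
(3) = gcd((s - 7)*(s + 1), (s - 3)*(s - 2)) = 1
(4) = b
(5) = r - 2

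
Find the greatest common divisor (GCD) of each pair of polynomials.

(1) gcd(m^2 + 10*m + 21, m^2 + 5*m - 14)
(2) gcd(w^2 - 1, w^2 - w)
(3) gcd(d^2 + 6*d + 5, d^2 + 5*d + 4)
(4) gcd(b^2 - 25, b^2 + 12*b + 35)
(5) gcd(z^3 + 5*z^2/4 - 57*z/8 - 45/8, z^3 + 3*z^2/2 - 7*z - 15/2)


(1) = gcd((m + 3)*(m + 7), (m - 2)*(m + 7)) = m + 7
(2) = gcd((w - 1)*(w + 1), w*(w - 1)) = w - 1
(3) = d + 1
(4) = gcd((b - 5)*(b + 5), (b + 5)*(b + 7)) = b + 5
(5) = z^2 + z/2 - 15/2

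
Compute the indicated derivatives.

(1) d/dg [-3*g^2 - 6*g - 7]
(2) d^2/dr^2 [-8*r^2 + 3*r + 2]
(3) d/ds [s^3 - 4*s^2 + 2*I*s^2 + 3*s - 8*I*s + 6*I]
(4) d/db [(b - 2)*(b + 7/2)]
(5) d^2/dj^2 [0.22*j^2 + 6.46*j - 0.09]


(1) = -6*g - 6
(2) = -16
(3) = 3*s^2 + 4*s*(-2 + I) + 3 - 8*I
(4) = 2*b + 3/2
(5) = 0.440000000000000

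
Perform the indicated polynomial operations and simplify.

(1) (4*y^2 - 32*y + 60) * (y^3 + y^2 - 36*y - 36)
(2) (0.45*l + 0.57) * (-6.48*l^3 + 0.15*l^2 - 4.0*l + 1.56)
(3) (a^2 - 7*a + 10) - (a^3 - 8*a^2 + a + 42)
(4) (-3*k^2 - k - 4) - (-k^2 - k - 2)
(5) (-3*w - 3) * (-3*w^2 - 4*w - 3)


(1) = 4*y^5 - 28*y^4 - 116*y^3 + 1068*y^2 - 1008*y - 2160
(2) = -2.916*l^4 - 3.6261*l^3 - 1.7145*l^2 - 1.578*l + 0.8892
(3) = -a^3 + 9*a^2 - 8*a - 32
(4) = -2*k^2 - 2
(5) = 9*w^3 + 21*w^2 + 21*w + 9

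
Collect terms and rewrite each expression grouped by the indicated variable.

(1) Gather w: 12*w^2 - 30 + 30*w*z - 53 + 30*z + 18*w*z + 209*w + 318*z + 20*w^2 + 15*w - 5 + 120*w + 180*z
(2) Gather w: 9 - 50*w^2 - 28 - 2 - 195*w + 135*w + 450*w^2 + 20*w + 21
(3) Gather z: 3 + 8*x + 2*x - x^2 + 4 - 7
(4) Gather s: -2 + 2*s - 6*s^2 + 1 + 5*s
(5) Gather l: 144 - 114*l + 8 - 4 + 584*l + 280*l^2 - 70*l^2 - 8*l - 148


(1) = 32*w^2 + w*(48*z + 344) + 528*z - 88
(2) = 400*w^2 - 40*w
(3) = -x^2 + 10*x
(4) = -6*s^2 + 7*s - 1
(5) = 210*l^2 + 462*l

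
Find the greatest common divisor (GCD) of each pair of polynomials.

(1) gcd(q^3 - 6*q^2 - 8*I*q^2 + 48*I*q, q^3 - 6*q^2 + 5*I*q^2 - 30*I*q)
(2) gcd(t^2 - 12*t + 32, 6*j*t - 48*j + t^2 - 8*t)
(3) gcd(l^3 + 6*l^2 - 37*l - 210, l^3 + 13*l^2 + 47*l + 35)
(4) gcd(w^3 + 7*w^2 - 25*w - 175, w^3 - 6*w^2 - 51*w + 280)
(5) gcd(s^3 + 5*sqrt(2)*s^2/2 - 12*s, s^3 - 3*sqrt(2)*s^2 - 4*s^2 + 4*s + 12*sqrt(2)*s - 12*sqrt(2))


(1) = gcd(q*(q - 6)*(q - 8*I), q*(q - 6)*(q + 5*I)) = q^2 - 6*q
(2) = gcd((t - 8)*(t - 4), (6*j + t)*(t - 8)) = t - 8
(3) = gcd((l - 6)*(l + 5)*(l + 7), (l + 1)*(l + 5)*(l + 7)) = l^2 + 12*l + 35
(4) = w^2 + 2*w - 35
(5) = 1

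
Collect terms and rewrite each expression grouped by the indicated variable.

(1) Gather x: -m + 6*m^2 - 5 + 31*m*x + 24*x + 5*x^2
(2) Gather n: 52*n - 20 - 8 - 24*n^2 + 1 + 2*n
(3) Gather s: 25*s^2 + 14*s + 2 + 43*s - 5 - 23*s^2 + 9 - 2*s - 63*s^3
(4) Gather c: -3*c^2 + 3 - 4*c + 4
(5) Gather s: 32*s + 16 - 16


(1) = 6*m^2 - m + 5*x^2 + x*(31*m + 24) - 5
(2) = -24*n^2 + 54*n - 27
(3) = -63*s^3 + 2*s^2 + 55*s + 6
(4) = -3*c^2 - 4*c + 7
(5) = 32*s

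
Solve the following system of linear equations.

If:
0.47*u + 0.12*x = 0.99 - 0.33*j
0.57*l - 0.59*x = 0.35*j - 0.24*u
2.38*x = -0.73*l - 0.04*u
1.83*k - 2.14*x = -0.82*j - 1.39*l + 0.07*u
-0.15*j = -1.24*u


Then:
j = 2.67
k = -2.46
l = 1.14
u = 0.32
x = -0.35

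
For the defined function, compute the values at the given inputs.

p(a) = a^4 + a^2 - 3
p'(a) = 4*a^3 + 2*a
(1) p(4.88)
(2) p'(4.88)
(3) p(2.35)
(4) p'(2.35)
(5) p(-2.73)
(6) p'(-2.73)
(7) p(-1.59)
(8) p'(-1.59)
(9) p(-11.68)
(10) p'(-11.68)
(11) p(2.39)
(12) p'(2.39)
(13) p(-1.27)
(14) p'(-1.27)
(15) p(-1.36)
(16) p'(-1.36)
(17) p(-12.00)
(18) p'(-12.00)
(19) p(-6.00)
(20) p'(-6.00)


(1) = 587.94
(2) = 474.62
(3) = 33.02
(4) = 56.61
(5) = 60.00
(6) = -86.85
(7) = 5.92
(8) = -19.26
(9) = 18744.49
(10) = -6397.01
(11) = 35.34
(12) = 59.39
(13) = 1.21
(14) = -10.73
(15) = 2.27
(16) = -12.78
(17) = 20877.00
(18) = -6936.00
(19) = 1329.00
(20) = -876.00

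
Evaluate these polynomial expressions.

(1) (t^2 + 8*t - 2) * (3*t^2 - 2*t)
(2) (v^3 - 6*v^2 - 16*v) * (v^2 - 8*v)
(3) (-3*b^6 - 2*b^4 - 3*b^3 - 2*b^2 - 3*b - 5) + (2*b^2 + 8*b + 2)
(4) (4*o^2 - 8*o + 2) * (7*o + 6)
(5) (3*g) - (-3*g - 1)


(1) = 3*t^4 + 22*t^3 - 22*t^2 + 4*t
(2) = v^5 - 14*v^4 + 32*v^3 + 128*v^2
(3) = -3*b^6 - 2*b^4 - 3*b^3 + 5*b - 3
(4) = 28*o^3 - 32*o^2 - 34*o + 12
(5) = 6*g + 1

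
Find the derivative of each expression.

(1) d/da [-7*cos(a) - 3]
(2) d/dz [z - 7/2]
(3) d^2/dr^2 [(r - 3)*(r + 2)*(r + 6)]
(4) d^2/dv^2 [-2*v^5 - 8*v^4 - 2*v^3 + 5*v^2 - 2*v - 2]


(1) = 7*sin(a)
(2) = 1
(3) = 6*r + 10
(4) = -40*v^3 - 96*v^2 - 12*v + 10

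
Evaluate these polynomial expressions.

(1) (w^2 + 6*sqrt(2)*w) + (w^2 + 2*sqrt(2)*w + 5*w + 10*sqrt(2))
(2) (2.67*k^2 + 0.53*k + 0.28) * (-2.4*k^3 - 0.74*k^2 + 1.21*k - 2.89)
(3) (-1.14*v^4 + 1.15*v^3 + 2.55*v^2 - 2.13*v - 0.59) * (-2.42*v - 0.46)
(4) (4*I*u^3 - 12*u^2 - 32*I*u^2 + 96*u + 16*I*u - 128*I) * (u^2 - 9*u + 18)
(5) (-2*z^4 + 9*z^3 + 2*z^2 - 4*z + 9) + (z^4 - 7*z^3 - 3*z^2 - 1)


(1) = 2*w^2 + 5*w + 8*sqrt(2)*w + 10*sqrt(2)
(2) = -6.408*k^5 - 3.2478*k^4 + 2.1665*k^3 - 7.2822*k^2 - 1.1929*k - 0.8092
(3) = 2.7588*v^5 - 2.2586*v^4 - 6.7*v^3 + 3.9816*v^2 + 2.4076*v + 0.2714
(4) = 4*I*u^5 - 12*u^4 - 68*I*u^4 + 204*u^3 + 376*I*u^3 - 1080*u^2 - 848*I*u^2 + 1728*u + 1440*I*u - 2304*I
(5) = -z^4 + 2*z^3 - z^2 - 4*z + 8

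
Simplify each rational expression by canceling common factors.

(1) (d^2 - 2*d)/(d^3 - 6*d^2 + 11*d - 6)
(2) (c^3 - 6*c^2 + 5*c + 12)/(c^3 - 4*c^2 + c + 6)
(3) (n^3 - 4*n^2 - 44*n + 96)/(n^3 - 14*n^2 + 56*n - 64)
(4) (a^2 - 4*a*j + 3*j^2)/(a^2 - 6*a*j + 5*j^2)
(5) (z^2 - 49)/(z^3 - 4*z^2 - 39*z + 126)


(1) = d/(d^2 - 4*d + 3)
(2) = (c - 4)/(c - 2)
(3) = (n + 6)/(n - 4)
(4) = (a - 3*j)/(a - 5*j)
(5) = (z + 7)/(z^2 + 3*z - 18)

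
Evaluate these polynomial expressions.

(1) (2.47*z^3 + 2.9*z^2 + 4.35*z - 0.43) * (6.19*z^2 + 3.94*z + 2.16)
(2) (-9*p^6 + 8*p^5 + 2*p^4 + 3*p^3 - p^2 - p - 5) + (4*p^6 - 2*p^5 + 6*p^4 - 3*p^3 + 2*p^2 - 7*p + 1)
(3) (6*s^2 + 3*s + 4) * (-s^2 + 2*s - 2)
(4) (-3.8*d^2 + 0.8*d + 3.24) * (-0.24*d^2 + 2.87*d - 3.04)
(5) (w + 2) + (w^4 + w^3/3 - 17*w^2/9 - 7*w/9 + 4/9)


(1) = 15.2893*z^5 + 27.6828*z^4 + 43.6877*z^3 + 20.7413*z^2 + 7.7018*z - 0.9288
(2) = -5*p^6 + 6*p^5 + 8*p^4 + p^2 - 8*p - 4
(3) = -6*s^4 + 9*s^3 - 10*s^2 + 2*s - 8
(4) = 0.912*d^4 - 11.098*d^3 + 13.0704*d^2 + 6.8668*d - 9.8496
(5) = w^4 + w^3/3 - 17*w^2/9 + 2*w/9 + 22/9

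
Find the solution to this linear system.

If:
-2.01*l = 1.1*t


Then:
l = -0.54726368159204*t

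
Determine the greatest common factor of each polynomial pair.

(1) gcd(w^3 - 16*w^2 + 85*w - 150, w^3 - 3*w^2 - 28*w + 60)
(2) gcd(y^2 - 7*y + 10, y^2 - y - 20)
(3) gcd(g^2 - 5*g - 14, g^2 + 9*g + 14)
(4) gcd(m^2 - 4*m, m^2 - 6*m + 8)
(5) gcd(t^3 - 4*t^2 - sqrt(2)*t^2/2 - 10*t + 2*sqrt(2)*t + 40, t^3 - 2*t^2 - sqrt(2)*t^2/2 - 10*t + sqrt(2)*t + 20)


(1) = w - 6
(2) = y - 5
(3) = g + 2
(4) = gcd(m*(m - 4), (m - 4)*(m - 2)) = m - 4
(5) = gcd((t - 4)*(t - 5*sqrt(2)/2)*(t + 2*sqrt(2)), (t - 2)*(t - 5*sqrt(2)/2)*(t + 2*sqrt(2))) = t^2 - sqrt(2)*t/2 - 10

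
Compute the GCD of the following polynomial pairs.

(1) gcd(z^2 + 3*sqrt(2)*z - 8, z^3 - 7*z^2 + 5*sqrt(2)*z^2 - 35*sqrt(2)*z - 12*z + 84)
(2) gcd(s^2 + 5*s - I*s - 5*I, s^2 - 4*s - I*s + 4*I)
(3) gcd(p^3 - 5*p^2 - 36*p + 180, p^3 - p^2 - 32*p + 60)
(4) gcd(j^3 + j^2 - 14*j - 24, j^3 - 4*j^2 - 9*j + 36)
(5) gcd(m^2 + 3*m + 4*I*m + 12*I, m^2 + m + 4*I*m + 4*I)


(1) = gcd((z - sqrt(2))*(z + 4*sqrt(2)), (z - 7)*(z - sqrt(2))*(z + 6*sqrt(2))) = z - sqrt(2)
(2) = s - I
(3) = gcd((p - 6)*(p - 5)*(p + 6), (p - 5)*(p - 2)*(p + 6)) = p^2 + p - 30
(4) = gcd((j - 4)*(j + 2)*(j + 3), (j - 4)*(j - 3)*(j + 3)) = j^2 - j - 12
(5) = m + 4*I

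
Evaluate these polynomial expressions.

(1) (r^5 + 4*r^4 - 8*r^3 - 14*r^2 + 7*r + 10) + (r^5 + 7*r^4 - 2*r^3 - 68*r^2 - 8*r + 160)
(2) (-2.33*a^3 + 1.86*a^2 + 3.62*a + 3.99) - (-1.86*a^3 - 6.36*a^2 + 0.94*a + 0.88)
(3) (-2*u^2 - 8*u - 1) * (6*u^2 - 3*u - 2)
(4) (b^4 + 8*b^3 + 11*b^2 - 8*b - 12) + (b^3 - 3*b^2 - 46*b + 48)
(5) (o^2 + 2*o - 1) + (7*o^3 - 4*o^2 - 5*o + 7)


(1) = 2*r^5 + 11*r^4 - 10*r^3 - 82*r^2 - r + 170
(2) = -0.47*a^3 + 8.22*a^2 + 2.68*a + 3.11
(3) = -12*u^4 - 42*u^3 + 22*u^2 + 19*u + 2
(4) = b^4 + 9*b^3 + 8*b^2 - 54*b + 36
(5) = 7*o^3 - 3*o^2 - 3*o + 6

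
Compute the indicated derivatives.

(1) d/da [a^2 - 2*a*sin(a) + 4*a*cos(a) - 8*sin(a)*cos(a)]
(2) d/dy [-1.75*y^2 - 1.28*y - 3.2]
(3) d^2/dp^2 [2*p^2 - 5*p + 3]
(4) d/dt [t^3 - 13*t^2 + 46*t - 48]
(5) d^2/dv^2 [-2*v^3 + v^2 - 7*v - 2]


(1) = -4*a*sin(a) - 2*a*cos(a) + 2*a - 2*sin(a) + 4*cos(a) - 8*cos(2*a)
(2) = -3.5*y - 1.28
(3) = 4
(4) = 3*t^2 - 26*t + 46
(5) = 2 - 12*v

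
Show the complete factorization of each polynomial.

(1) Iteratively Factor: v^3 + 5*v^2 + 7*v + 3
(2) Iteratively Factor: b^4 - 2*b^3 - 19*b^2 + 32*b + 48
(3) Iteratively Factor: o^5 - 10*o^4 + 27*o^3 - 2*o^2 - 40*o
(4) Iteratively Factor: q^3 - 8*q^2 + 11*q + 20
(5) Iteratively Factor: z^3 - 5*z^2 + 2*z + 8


(1) = (v + 1)*(v^2 + 4*v + 3) = (v + 1)*(v + 3)*(v + 1)
(2) = (b + 4)*(b^3 - 6*b^2 + 5*b + 12) = (b - 4)*(b + 4)*(b^2 - 2*b - 3) = (b - 4)*(b - 3)*(b + 4)*(b + 1)
(3) = (o - 2)*(o^4 - 8*o^3 + 11*o^2 + 20*o) = o*(o - 2)*(o^3 - 8*o^2 + 11*o + 20) = o*(o - 5)*(o - 2)*(o^2 - 3*o - 4) = o*(o - 5)*(o - 2)*(o + 1)*(o - 4)
(4) = (q - 4)*(q^2 - 4*q - 5) = (q - 4)*(q + 1)*(q - 5)
(5) = (z - 2)*(z^2 - 3*z - 4) = (z - 4)*(z - 2)*(z + 1)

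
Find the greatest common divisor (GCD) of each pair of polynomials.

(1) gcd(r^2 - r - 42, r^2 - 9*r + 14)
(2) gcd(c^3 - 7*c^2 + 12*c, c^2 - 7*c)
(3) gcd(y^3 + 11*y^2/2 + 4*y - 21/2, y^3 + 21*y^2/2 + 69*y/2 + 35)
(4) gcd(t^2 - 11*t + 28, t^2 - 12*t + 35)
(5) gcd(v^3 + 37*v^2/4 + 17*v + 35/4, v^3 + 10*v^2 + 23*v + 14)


(1) = r - 7
(2) = gcd(c*(c - 4)*(c - 3), c*(c - 7)) = c
(3) = gcd((y - 1)*(y + 3)*(y + 7/2), (y + 2)*(y + 7/2)*(y + 5)) = y + 7/2
(4) = t - 7
(5) = v^2 + 8*v + 7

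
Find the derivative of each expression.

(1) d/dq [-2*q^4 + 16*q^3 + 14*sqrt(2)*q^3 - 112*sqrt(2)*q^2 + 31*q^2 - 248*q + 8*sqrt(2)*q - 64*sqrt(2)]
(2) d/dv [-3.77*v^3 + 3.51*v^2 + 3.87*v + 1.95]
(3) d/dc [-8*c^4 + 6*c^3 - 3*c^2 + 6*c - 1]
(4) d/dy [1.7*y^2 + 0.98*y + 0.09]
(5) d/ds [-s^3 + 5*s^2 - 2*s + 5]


(1) = -8*q^3 + 48*q^2 + 42*sqrt(2)*q^2 - 224*sqrt(2)*q + 62*q - 248 + 8*sqrt(2)
(2) = -11.31*v^2 + 7.02*v + 3.87
(3) = -32*c^3 + 18*c^2 - 6*c + 6
(4) = 3.4*y + 0.98
(5) = -3*s^2 + 10*s - 2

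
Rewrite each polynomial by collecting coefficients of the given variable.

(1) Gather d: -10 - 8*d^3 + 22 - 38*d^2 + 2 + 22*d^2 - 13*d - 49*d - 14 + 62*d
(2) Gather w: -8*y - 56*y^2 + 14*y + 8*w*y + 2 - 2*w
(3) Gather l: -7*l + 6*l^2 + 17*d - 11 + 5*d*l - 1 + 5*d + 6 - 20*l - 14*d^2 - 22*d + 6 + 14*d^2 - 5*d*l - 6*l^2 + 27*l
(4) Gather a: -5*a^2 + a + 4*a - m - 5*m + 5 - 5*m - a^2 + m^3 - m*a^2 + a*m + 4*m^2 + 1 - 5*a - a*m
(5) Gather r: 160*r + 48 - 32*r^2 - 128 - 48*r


(1) = -8*d^3 - 16*d^2
(2) = w*(8*y - 2) - 56*y^2 + 6*y + 2
(3) = 0
(4) = a^2*(-m - 6) + m^3 + 4*m^2 - 11*m + 6
(5) = -32*r^2 + 112*r - 80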